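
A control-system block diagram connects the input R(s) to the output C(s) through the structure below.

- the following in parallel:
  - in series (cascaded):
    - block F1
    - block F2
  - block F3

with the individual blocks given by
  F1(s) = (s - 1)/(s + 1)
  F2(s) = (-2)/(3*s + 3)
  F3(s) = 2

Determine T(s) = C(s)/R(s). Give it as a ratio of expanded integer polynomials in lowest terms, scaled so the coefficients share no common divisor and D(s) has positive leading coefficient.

1. multiply F1, F2 (series): (2 - 2*s)/(3*s^2 + 6*s + 3)
2. parallel reduction of (F1*F2), F3 - this is the overall T(s), already in the required normalized form

Final answer: (6*s^2 + 10*s + 8)/(3*s^2 + 6*s + 3)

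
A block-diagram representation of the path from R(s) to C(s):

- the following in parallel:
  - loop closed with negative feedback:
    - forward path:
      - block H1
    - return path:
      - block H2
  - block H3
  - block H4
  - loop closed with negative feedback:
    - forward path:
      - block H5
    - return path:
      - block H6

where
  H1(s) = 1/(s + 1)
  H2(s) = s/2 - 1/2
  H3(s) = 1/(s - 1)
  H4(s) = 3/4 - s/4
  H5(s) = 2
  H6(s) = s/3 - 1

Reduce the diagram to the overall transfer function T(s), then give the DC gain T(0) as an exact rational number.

Answer: -1/4

Working:
(1) collapse the loop (H1 forward, H2 return): 2/(3*s + 1)
(2) apply the feedback formula to H5, H6: 6/(2*s - 3)
(3) add [H1/(1+H1*H2)], H3, H4, [H5/(1+H5*H6)] (parallel): (-6*s^4 + 31*s^3 + 69*s^2 - 107*s - 3)/(24*s^3 - 52*s^2 + 16*s + 12)
Evaluating the step-3 result (the overall T(s)) at s = 0 gives T(0) = -3/12 = -1/4.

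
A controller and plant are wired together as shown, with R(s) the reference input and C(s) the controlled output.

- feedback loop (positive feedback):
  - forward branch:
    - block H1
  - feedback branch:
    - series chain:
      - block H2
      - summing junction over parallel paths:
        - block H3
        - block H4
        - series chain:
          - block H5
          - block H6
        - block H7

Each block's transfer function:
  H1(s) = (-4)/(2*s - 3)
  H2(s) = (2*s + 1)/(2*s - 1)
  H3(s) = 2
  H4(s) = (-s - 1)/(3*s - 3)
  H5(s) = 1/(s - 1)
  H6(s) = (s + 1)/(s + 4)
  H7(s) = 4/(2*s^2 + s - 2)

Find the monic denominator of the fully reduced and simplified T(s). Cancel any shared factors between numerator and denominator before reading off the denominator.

The answer is s^6 + 29*s^5/6 + 17*s^4/4 + s^3/8 - 23*s^2/24 - 175*s/12 + 10/3.

Reasoning:
Step 1 - cascade H5, H6 -> (s + 1)/(s^2 + 3*s - 4)
Step 2 - reduce the parallel group H3, H4, (H5*H6), H7 -> (10*s^4 + 37*s^3 - 32*s^2 - 21*s + 2)/(6*s^4 + 21*s^3 - 21*s^2 - 30*s + 24)
Step 3 - combine H2, (H3+H4+(H5*H6)+H7) in series -> (20*s^5 + 84*s^4 - 27*s^3 - 74*s^2 - 17*s + 2)/(12*s^5 + 36*s^4 - 63*s^3 - 39*s^2 + 78*s - 24)
Step 4 - apply the feedback formula to H1, (H2*(H3+H4+(H5*H6)+H7)) -> (-48*s^5 - 144*s^4 + 252*s^3 + 156*s^2 - 312*s + 96)/(24*s^6 + 116*s^5 + 102*s^4 + 3*s^3 - 23*s^2 - 350*s + 80)
Step 4 gives the fully reduced T(s), with no common factor left to cancel. The denominator's leading coefficient is 24, so divide each of its coefficients by 24 to get the monic form.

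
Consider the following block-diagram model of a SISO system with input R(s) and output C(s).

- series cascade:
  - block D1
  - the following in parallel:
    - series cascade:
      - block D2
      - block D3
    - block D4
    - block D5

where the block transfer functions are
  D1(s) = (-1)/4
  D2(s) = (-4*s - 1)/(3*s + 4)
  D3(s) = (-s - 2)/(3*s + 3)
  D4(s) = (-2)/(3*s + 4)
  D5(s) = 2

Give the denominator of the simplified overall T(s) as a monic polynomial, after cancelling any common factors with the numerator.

Step 1. cascade D2, D3 gives (4*s^2 + 9*s + 2)/(9*s^2 + 21*s + 12)
Step 2. sum the parallel branches (D2*D3), D4, D5 gives (22*s^2 + 45*s + 20)/(9*s^2 + 21*s + 12)
Step 3. reduce the series chain D1, ((D2*D3)+D4+D5) gives (-22*s^2 - 45*s - 20)/(36*s^2 + 84*s + 48)
T(s) is the step-3 result (common factors already cancelled). Leading coefficient of the denominator: 36. Divide through by 36 for the monic polynomial.

Answer: s^2 + 7*s/3 + 4/3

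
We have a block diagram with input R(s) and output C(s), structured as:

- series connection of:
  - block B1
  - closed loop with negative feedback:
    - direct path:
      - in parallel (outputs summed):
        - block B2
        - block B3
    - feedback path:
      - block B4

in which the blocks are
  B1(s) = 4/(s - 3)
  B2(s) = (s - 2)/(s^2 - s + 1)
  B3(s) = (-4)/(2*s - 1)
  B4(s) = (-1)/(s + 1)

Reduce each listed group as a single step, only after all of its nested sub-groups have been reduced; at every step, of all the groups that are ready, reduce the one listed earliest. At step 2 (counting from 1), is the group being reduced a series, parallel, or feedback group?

Answer: feedback

Working:
1. add B2, B3 (parallel)
2. close the feedback loop around (B2+B3), B4
3. series reduction of B1, [(B2+B3)/(1+(B2+B3)*B4)]
Step 2: feedback.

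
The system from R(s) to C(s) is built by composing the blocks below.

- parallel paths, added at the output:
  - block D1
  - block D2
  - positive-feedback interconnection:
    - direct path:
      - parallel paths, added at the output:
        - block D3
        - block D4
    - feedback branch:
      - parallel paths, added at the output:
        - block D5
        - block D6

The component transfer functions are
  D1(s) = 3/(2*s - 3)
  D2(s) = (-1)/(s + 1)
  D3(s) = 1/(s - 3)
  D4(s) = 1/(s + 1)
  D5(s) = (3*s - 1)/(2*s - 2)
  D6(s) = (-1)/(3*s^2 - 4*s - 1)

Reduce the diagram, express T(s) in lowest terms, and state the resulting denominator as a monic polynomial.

[1] sum the parallel branches D3, D4: (2*s - 2)/(s^2 - 2*s - 3)
[2] add D5, D6 (parallel): (9*s^3 - 15*s^2 - s + 3)/(6*s^3 - 14*s^2 + 6*s + 2)
[3] apply the feedback formula to (D3+D4), (D5+D6): (6*s^3 - 14*s^2 + 6*s + 2)/(3*s^4 - 19*s^3 + 13*s^2 + 15*s)
[4] reduce the parallel group D1, D2, [(D3+D4)/(1-(D3+D4)*(D5+D6))]: (15*s^5 - 35*s^4 - 93*s^3 + 133*s^2 + 70*s - 6)/(6*s^6 - 41*s^5 + 36*s^4 + 74*s^3 - 54*s^2 - 45*s)
Step 4 gives the fully reduced T(s), with no common factor left to cancel. The denominator's leading coefficient is 6, so divide each of its coefficients by 6 to get the monic form.

Therefore the answer is s^6 - 41*s^5/6 + 6*s^4 + 37*s^3/3 - 9*s^2 - 15*s/2.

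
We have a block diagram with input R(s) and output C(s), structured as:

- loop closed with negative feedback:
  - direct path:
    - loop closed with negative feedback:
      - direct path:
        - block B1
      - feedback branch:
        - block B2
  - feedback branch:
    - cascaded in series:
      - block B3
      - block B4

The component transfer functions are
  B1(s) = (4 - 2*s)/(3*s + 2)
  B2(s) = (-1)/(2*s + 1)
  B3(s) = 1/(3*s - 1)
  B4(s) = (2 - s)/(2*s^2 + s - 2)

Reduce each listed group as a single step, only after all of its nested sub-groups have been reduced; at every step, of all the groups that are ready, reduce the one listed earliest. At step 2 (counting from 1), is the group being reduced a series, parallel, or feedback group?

(1) reduce the feedback loop with forward B1 and return B2
(2) multiply B3, B4 (series)
(3) collapse the loop ([B1/(1+B1*B2)] forward, (B3*B4) return)
Step 2: series.

Therefore the answer is series.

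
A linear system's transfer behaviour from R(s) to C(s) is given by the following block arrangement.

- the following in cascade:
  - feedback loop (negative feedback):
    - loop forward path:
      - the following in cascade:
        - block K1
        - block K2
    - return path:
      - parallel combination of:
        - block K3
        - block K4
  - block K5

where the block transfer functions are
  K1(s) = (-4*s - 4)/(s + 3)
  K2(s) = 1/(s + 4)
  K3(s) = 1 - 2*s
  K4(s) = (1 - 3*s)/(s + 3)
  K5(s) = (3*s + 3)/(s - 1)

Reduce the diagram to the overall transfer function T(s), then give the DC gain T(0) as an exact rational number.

Step 1. combine K1, K2 in series, giving (-4*s - 4)/(s^2 + 7*s + 12)
Step 2. add K3, K4 (parallel), giving (-2*s^2 - 8*s + 4)/(s + 3)
Step 3. feedback reduction of (K1*K2), (K3+K4), giving (-4*s^2 - 16*s - 12)/(9*s^3 + 50*s^2 + 49*s + 20)
Step 4. cascade [(K1*K2)/(1+(K1*K2)*(K3+K4))], K5, giving (-12*s^3 - 60*s^2 - 84*s - 36)/(9*s^4 + 41*s^3 - s^2 - 29*s - 20)
Step 4 gives the overall T(s). Then T(0) = -36/(-20) = 9/5.

Final answer: 9/5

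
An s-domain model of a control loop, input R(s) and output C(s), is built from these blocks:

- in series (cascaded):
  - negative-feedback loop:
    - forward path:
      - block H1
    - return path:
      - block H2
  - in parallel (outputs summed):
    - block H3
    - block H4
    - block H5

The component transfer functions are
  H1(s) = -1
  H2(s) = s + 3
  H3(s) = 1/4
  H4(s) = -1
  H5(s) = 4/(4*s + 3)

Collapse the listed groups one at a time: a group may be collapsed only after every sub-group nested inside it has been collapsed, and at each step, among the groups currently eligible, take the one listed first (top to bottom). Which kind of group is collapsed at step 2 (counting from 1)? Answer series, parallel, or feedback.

Reducing step by step:

Step 1 - apply the feedback formula to H1, H2
Step 2 - sum the parallel branches H3, H4, H5
Step 3 - multiply [H1/(1+H1*H2)], (H3+H4+H5) (series)
At step 2 the group reduced is parallel.

Answer: parallel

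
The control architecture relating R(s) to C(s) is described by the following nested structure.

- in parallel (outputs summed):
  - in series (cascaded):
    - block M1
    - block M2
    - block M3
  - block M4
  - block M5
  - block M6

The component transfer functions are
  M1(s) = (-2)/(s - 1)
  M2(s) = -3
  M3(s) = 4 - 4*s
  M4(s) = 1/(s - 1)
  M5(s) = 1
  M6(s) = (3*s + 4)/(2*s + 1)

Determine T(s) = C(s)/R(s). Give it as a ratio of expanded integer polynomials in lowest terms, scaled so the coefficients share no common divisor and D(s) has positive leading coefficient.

(1) reduce the series chain M1, M2, M3; result -24
(2) add (M1*M2*M3), M4, M5, M6 (parallel): this yields T(s), and no further normalization is needed

Answer: (-43*s^2 + 26*s + 20)/(2*s^2 - s - 1)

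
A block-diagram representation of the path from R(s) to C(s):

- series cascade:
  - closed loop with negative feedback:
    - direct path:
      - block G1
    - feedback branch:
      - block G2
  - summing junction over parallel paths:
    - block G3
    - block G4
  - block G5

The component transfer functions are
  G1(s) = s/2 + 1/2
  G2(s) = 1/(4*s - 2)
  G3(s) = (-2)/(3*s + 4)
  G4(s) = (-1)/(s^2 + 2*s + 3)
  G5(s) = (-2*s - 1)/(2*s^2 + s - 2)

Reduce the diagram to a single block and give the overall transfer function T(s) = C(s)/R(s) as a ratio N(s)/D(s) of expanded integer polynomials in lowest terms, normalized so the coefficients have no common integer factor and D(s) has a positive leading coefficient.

Answer: (16*s^5 + 72*s^4 + 132*s^3 + 62*s^2 - 34*s - 20)/(54*s^6 + 189*s^5 + 273*s^4 + 75*s^3 - 261*s^2 - 150*s + 72)

Working:
1. feedback reduction of G1, G2; result (4*s^2 + 2*s - 2)/(9*s - 3)
2. add G3, G4 (parallel); result (-2*s^2 - 7*s - 10)/(3*s^3 + 10*s^2 + 17*s + 12)
3. reduce the series chain [G1/(1+G1*G2)], (G3+G4), G5, which is the overall transfer function T(s) = C(s)/R(s) in lowest terms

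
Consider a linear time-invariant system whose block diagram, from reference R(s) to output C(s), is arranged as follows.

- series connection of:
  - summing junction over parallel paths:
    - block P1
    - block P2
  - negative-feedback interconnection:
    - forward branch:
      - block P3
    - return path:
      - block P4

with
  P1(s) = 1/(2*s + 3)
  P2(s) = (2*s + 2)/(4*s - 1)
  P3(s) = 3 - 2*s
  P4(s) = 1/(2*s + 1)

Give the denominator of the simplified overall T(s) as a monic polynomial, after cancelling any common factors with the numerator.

(1) reduce the parallel group P1, P2 = (4*s^2 + 14*s + 5)/(8*s^2 + 10*s - 3)
(2) feedback reduction of P3, P4 = -s^2 + s + 3/4
(3) series reduction of (P1+P2), [P3/(1+P3*P4)] = (-16*s^4 - 40*s^3 + 48*s^2 + 62*s + 15)/(32*s^2 + 40*s - 12)
T(s) is the step-3 result (common factors already cancelled). Leading coefficient of the denominator: 32. Divide through by 32 for the monic polynomial.

Hence the answer: s^2 + 5*s/4 - 3/8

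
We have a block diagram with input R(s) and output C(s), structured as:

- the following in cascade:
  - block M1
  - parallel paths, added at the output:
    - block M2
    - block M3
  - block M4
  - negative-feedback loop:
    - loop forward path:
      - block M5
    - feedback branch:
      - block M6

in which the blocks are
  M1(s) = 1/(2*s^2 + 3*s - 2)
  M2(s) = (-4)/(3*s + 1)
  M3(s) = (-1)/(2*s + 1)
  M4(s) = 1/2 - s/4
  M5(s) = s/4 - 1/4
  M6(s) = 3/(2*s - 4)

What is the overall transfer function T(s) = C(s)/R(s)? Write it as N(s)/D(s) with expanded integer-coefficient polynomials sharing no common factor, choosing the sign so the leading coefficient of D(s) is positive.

The answer is (11*s^4 - 50*s^3 + 63*s^2 - 4*s - 20)/(264*s^5 + 160*s^4 - 954*s^3 - 344*s^2 + 222*s + 76).

Reasoning:
Step 1. parallel reduction of M2, M3, giving (-11*s - 5)/(6*s^2 + 5*s + 1)
Step 2. apply the feedback formula to M5, M6, giving (2*s^2 - 6*s + 4)/(11*s - 19)
Step 3. reduce the series chain M1, (M2+M3), M4, [M5/(1+M5*M6)], giving the overall T(s)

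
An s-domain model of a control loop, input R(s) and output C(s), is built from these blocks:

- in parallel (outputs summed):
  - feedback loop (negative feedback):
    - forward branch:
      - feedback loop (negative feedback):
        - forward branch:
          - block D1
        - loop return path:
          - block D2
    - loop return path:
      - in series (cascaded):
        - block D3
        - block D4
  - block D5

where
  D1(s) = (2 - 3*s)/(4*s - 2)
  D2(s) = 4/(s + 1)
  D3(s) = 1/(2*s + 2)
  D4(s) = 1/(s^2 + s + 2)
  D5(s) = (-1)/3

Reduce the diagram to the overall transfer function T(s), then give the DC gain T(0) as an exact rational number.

The answer is -1/39.

Reasoning:
1. apply the feedback formula to D1, D2 = (-3*s^2 - s + 2)/(4*s^2 - 10*s + 6)
2. reduce the series chain D3, D4 = 1/(2*s^3 + 4*s^2 + 6*s + 4)
3. collapse the loop ([D1/(1+D1*D2)] forward, (D3*D4) return) = (-6*s^4 - 8*s^3 - 10*s^2 + 8)/(8*s^4 - 12*s^3 + 8*s^2 - 31*s + 26)
4. sum the parallel branches [[D1/(1+D1*D2)]/(1+[D1/(1+D1*D2)]*(D3*D4))], D5 = (-26*s^4 - 12*s^3 - 38*s^2 + 31*s - 2)/(24*s^4 - 36*s^3 + 24*s^2 - 93*s + 78)
The step-4 result is T(s). Setting s = 0: T(0) = -2/78 = -1/39.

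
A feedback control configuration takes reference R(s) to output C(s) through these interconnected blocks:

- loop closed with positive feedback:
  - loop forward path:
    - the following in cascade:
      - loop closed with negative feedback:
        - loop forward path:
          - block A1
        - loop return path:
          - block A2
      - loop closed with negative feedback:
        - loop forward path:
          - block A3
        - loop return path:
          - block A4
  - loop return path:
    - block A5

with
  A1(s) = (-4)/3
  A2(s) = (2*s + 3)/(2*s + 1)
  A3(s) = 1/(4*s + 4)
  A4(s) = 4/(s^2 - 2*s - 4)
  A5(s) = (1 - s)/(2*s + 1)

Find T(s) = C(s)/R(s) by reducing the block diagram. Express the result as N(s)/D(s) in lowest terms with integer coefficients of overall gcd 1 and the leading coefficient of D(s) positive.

Step 1 - reduce the feedback loop with forward A1 and return A2 gives (8*s + 4)/(2*s + 9)
Step 2 - reduce the feedback loop with forward A3 and return A4 gives (s^2 - 2*s - 4)/(4*s^3 - 4*s^2 - 24*s - 12)
Step 3 - reduce the series chain [A1/(1+A1*A2)], [A3/(1+A3*A4)] gives (2*s^3 - 3*s^2 - 10*s - 4)/(2*s^4 + 7*s^3 - 21*s^2 - 60*s - 27)
Step 4 - reduce the feedback loop with forward ([A1/(1+A1*A2)]*[A3/(1+A3*A4)]) and return A5, which is the overall transfer function T(s) = C(s)/R(s) in lowest terms

Therefore the answer is (2*s^3 - 3*s^2 - 10*s - 4)/(2*s^4 + 8*s^3 - 24*s^2 - 62*s - 23).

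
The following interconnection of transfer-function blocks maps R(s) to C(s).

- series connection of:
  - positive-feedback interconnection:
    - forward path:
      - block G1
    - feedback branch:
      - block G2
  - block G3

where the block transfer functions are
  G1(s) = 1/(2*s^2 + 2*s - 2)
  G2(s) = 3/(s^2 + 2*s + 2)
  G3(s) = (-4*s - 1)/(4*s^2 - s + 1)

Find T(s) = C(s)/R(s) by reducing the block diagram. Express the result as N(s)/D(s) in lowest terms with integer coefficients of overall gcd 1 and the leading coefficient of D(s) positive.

Step 1 - apply the feedback formula to G1, G2, giving (s^2 + 2*s + 2)/(2*s^4 + 6*s^3 + 6*s^2 - 7)
Step 2 - combine [G1/(1-G1*G2)], G3 in series, giving the overall T(s)

Hence the answer: (-4*s^3 - 9*s^2 - 10*s - 2)/(8*s^6 + 22*s^5 + 20*s^4 - 22*s^2 + 7*s - 7)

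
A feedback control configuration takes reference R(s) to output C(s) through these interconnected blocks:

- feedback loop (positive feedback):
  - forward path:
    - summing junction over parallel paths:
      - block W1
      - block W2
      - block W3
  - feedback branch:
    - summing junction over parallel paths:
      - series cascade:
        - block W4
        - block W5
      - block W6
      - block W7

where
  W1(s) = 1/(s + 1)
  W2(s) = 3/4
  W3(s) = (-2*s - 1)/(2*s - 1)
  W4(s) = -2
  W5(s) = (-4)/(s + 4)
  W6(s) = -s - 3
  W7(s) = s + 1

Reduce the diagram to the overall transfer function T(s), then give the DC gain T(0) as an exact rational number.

Step 1: sum the parallel branches W1, W2, W3; result (-2*s^2 - s - 11)/(8*s^2 + 4*s - 4)
Step 2: reduce the series chain W4, W5; result 8/(s + 4)
Step 3: sum the parallel branches (W4*W5), W6, W7; result (-2*s)/(s + 4)
Step 4: reduce the feedback loop with forward (W1+W2+W3) and return ((W4*W5)+W6+W7); result (-2*s^3 - 9*s^2 - 15*s - 44)/(4*s^3 + 34*s^2 - 10*s - 16)
DC gain: substitute s = 0 into T(s) from step 4: T(0) = -44/(-16) = 11/4.

Final answer: 11/4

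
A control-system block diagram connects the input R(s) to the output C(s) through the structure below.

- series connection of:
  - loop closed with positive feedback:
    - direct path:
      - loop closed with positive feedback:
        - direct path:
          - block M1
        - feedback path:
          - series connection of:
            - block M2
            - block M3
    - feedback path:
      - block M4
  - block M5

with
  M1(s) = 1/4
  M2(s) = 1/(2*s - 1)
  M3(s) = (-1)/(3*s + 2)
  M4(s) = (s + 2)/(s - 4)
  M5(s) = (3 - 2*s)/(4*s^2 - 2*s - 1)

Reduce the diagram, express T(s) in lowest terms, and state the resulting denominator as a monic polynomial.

First reduce the diagram to T(s).

Step 1: multiply M2, M3 (series) gives (-1)/(6*s^2 + s - 2)
Step 2: close the feedback loop around M1, (M2*M3) gives (6*s^2 + s - 2)/(24*s^2 + 4*s - 7)
Step 3: collapse the loop ([M1/(1-M1*(M2*M3))] forward, M4 return) gives (6*s^3 - 23*s^2 - 6*s + 8)/(18*s^3 - 105*s^2 - 23*s + 32)
Step 4: multiply [[M1/(1-M1*(M2*M3))]/(1-[M1/(1-M1*(M2*M3))]*M4)], M5 (series) gives (-12*s^4 + 64*s^3 - 57*s^2 - 34*s + 24)/(72*s^5 - 456*s^4 + 100*s^3 + 279*s^2 - 41*s - 32)
That last expression is T(s), already simplified. Scaling its denominator by 1/72 (the reciprocal of the leading coefficient) yields the monic denominator.

Answer: s^5 - 19*s^4/3 + 25*s^3/18 + 31*s^2/8 - 41*s/72 - 4/9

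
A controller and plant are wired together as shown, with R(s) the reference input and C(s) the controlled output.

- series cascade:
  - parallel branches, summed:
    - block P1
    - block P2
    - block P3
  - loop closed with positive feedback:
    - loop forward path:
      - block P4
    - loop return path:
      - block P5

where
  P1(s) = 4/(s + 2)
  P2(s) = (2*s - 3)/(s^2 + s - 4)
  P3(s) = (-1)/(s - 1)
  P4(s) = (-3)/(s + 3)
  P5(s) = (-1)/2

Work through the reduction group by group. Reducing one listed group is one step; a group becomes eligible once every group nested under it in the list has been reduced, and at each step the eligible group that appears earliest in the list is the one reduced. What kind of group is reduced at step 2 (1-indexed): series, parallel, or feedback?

Step 1. sum the parallel branches P1, P2, P3
Step 2. reduce the feedback loop with forward P4 and return P5
Step 3. combine (P1+P2+P3), [P4/(1-P4*P5)] in series
Step 2: feedback.

Final answer: feedback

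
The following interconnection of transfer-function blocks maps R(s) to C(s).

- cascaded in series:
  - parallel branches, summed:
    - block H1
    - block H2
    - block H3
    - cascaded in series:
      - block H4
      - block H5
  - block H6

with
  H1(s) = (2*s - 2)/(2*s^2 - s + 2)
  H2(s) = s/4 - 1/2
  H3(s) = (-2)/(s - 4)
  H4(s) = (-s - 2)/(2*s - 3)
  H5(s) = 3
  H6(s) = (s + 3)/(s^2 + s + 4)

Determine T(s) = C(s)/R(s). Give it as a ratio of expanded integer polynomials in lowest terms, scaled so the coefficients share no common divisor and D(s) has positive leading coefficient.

Reducing step by step:

1. combine H4, H5 in series -> (-3*s - 6)/(2*s - 3)
2. parallel reduction of H1, H2, H3, (H4*H5) -> (4*s^5 - 56*s^4 + 131*s^3 - 8*s^2 + 172*s + 96)/(16*s^4 - 96*s^3 + 156*s^2 - 136*s + 96)
3. cascade (H1+H2+H3+(H4*H5)), H6: this yields T(s), and no further normalization is needed

Answer: (4*s^6 - 44*s^5 - 37*s^4 + 385*s^3 + 148*s^2 + 612*s + 288)/(16*s^6 - 80*s^5 + 124*s^4 - 364*s^3 + 584*s^2 - 448*s + 384)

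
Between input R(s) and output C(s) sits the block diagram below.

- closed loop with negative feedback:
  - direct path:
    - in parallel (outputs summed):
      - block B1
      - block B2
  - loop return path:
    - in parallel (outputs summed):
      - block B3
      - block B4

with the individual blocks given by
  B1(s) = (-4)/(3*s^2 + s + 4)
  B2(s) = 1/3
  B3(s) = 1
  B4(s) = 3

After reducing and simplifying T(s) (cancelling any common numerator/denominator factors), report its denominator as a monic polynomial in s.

1. combine B1, B2 in parallel -> (3*s^2 + s - 8)/(9*s^2 + 3*s + 12)
2. combine B3, B4 in parallel -> 4
3. feedback reduction of (B1+B2), (B3+B4) -> (3*s^2 + s - 8)/(21*s^2 + 7*s - 20)
That last expression is T(s), already simplified. Scaling its denominator by 1/21 (the reciprocal of the leading coefficient) yields the monic denominator.

Therefore the answer is s^2 + s/3 - 20/21.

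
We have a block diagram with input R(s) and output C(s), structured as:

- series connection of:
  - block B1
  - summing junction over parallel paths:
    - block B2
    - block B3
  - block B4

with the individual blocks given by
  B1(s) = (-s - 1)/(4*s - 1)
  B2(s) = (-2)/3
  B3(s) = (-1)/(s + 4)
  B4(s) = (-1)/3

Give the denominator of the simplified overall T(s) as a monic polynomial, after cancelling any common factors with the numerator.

1. sum the parallel branches B2, B3: (-2*s - 11)/(3*s + 12)
2. reduce the series chain B1, (B2+B3), B4: (-2*s^2 - 13*s - 11)/(36*s^2 + 135*s - 36)
That last expression is T(s), already simplified. Scaling its denominator by 1/36 (the reciprocal of the leading coefficient) yields the monic denominator.

Therefore the answer is s^2 + 15*s/4 - 1.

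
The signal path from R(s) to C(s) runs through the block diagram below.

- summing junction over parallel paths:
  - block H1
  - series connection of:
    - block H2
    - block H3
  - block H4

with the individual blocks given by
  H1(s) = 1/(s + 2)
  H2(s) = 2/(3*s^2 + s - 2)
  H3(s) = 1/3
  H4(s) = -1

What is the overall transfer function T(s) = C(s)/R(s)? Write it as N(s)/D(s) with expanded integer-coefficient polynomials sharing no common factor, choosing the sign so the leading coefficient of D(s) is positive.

1. combine H2, H3 in series; result 2/(9*s^2 + 3*s - 6)
2. parallel reduction of H1, (H2*H3), H4: this yields T(s), and no further normalization is needed

Final answer: (-9*s^3 - 12*s^2 + 5*s + 10)/(9*s^3 + 21*s^2 - 12)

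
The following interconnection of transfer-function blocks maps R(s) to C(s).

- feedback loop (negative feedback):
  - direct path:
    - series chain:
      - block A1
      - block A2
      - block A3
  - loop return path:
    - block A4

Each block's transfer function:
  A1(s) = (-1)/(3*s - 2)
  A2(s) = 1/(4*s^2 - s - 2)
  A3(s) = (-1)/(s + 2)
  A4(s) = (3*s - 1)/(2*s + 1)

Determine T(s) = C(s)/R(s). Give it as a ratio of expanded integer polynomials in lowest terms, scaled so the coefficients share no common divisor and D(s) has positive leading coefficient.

Step 1 - cascade A1, A2, A3 gives 1/(12*s^4 + 13*s^3 - 26*s^2 - 4*s + 8)
Step 2 - reduce the feedback loop with forward (A1*A2*A3) and return A4, giving the overall T(s)

Final answer: (2*s + 1)/(24*s^5 + 38*s^4 - 39*s^3 - 34*s^2 + 15*s + 7)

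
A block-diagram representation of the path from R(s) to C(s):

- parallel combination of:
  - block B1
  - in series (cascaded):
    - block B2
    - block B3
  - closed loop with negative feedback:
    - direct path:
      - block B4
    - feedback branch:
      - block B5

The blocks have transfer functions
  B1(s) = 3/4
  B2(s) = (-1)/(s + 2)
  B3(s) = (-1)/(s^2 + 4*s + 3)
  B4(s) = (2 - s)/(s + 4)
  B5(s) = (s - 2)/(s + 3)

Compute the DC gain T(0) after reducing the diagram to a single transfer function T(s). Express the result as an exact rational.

Step 1. combine B2, B3 in series; result 1/(s^3 + 6*s^2 + 11*s + 6)
Step 2. close the feedback loop around B4, B5; result (-s^2 - s + 6)/(11*s + 8)
Step 3. parallel reduction of B1, (B2*B3), [B4/(1+B4*B5)]; result (-4*s^5 + 5*s^4 + 178*s^3 + 583*s^2 + 746*s + 320)/(44*s^4 + 296*s^3 + 676*s^2 + 616*s + 192)
That last expression is T(s); at s = 0 only the constant terms survive, so T(0) = 320/192 = 5/3.

Hence the answer: 5/3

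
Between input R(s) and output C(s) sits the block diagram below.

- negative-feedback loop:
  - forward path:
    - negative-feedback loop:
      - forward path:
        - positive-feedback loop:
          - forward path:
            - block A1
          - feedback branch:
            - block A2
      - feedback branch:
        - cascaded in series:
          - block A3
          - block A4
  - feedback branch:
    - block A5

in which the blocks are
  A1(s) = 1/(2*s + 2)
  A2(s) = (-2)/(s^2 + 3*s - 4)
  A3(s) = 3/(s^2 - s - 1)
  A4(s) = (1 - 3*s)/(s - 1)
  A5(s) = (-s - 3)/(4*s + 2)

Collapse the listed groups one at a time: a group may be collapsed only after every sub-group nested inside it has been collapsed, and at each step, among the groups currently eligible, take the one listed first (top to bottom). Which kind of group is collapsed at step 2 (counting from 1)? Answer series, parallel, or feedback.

Step 1. apply the feedback formula to A1, A2
Step 2. series reduction of A3, A4
Step 3. apply the feedback formula to [A1/(1-A1*A2)], (A3*A4)
Step 4. close the feedback loop around [[A1/(1-A1*A2)]/(1+[A1/(1-A1*A2)]*(A3*A4))], A5
Step 2 collapses a series group.

Hence the answer: series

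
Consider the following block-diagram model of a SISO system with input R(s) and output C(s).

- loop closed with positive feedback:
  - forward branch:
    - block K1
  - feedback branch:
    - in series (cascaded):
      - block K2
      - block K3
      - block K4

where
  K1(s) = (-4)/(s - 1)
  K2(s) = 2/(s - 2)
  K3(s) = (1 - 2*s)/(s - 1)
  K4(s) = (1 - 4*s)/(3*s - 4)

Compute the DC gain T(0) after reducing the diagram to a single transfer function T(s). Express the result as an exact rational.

(1) reduce the series chain K2, K3, K4; result (16*s^2 - 12*s + 2)/(3*s^3 - 13*s^2 + 18*s - 8)
(2) collapse the loop (K1 forward, (K2*K3*K4) return); result (-12*s^3 + 52*s^2 - 72*s + 32)/(3*s^4 - 16*s^3 + 95*s^2 - 74*s + 16)
Step 2 gives the overall T(s). Then T(0) = 32/16 = 2.

Answer: 2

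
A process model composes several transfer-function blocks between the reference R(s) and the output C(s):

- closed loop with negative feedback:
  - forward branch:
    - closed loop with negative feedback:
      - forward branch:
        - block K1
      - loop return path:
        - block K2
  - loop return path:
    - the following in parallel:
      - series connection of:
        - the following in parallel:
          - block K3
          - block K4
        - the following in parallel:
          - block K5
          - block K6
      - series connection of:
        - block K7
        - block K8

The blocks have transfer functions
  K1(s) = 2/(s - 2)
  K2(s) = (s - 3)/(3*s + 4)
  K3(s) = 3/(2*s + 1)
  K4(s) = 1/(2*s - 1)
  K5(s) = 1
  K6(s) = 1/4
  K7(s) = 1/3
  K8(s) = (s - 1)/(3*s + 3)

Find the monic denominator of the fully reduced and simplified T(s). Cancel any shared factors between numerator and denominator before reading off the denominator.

(1) apply the feedback formula to K1, K2, giving (6*s + 8)/(3*s^2 - 14)
(2) parallel reduction of K3, K4, giving (8*s - 2)/(4*s^2 - 1)
(3) sum the parallel branches K5, K6, giving 5/4
(4) cascade (K3+K4), (K5+K6), giving (20*s - 5)/(8*s^2 - 2)
(5) series reduction of K7, K8, giving (s - 1)/(9*s + 9)
(6) sum the parallel branches ((K3+K4)*(K5+K6)), (K7*K8), giving (8*s^3 + 172*s^2 + 133*s - 43)/(72*s^3 + 72*s^2 - 18*s - 18)
(7) collapse the loop ([K1/(1+K1*K2)] forward, (((K3+K4)*(K5+K6))+(K7*K8)) return), giving (216*s^4 + 504*s^3 + 234*s^2 - 126*s - 72)/(108*s^5 + 132*s^4 + 17*s^3 + 556*s^2 + 529*s - 46)
No further cancellation is possible in the step-7 result, so that is T(s). Its denominator becomes monic after dividing by the leading coefficient 108.

Answer: s^5 + 11*s^4/9 + 17*s^3/108 + 139*s^2/27 + 529*s/108 - 23/54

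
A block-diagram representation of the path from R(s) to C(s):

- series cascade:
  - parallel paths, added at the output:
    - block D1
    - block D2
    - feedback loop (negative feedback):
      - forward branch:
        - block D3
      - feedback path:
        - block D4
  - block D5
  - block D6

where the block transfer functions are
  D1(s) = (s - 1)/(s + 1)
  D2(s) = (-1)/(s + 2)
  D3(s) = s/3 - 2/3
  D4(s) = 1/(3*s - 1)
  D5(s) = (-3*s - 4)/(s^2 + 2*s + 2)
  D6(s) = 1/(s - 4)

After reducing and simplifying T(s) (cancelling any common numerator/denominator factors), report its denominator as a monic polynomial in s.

Answer: s^6 + s^5/2 - 21*s^4/2 - 25*s^3 - 21*s^2 + 2*s + 8

Working:
Step 1 - collapse the loop (D3 forward, D4 return); result (3*s^2 - 7*s + 2)/(10*s - 5)
Step 2 - sum the parallel branches D1, D2, [D3/(1+D3*D4)]; result (3*s^4 + 12*s^3 - 18*s^2 - 38*s + 19)/(10*s^3 + 25*s^2 + 5*s - 10)
Step 3 - reduce the series chain (D1+D2+[D3/(1+D3*D4)]), D5, D6; result (-9*s^5 - 48*s^4 + 6*s^3 + 186*s^2 + 95*s - 76)/(10*s^6 + 5*s^5 - 105*s^4 - 250*s^3 - 210*s^2 + 20*s + 80)
T(s) is the step-3 result (common factors already cancelled). Leading coefficient of the denominator: 10. Divide through by 10 for the monic polynomial.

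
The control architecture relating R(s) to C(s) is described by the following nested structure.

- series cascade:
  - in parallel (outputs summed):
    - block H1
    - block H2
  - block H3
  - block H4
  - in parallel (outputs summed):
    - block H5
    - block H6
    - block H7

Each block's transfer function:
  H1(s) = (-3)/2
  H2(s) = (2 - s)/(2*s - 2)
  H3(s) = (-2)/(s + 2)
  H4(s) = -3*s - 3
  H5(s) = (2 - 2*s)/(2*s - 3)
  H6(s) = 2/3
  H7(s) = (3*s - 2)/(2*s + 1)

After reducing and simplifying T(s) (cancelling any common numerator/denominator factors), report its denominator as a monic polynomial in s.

Answer: s^4 - 15*s^2/4 + 5*s/4 + 3/2

Working:
Step 1 - add H1, H2 (parallel): (5 - 4*s)/(2*s - 2)
Step 2 - parallel reduction of H5, H6, H7: (14*s^2 - 41*s + 18)/(12*s^2 - 12*s - 9)
Step 3 - multiply (H1+H2), H3, H4, (H5+H6+H7) (series): (-56*s^4 + 178*s^3 - 43*s^2 - 187*s + 90)/(4*s^4 - 15*s^2 + 5*s + 6)
T(s) is the step-3 result (common factors already cancelled). Leading coefficient of the denominator: 4. Divide through by 4 for the monic polynomial.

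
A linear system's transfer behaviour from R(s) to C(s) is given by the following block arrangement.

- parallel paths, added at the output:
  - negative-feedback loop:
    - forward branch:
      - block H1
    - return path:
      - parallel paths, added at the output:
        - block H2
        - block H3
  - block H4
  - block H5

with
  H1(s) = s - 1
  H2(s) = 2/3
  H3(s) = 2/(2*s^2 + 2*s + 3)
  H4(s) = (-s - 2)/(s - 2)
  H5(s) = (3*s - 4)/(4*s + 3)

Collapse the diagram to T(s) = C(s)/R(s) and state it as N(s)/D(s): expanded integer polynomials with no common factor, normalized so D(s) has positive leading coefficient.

Answer: (20*s^5 - 120*s^4 - 156*s^3 - 330*s^2 + 118*s + 48)/(16*s^5 + 4*s^4 + 2*s^3 - 118*s^2 - 69*s + 18)

Working:
Step 1: combine H2, H3 in parallel: (4*s^2 + 4*s + 12)/(6*s^2 + 6*s + 9)
Step 2: reduce the feedback loop with forward H1 and return (H2+H3): (6*s^3 + 3*s - 9)/(4*s^3 + 6*s^2 + 14*s - 3)
Step 3: parallel reduction of [H1/(1+H1*(H2+H3))], H4, H5, which is the overall transfer function T(s) = C(s)/R(s) in lowest terms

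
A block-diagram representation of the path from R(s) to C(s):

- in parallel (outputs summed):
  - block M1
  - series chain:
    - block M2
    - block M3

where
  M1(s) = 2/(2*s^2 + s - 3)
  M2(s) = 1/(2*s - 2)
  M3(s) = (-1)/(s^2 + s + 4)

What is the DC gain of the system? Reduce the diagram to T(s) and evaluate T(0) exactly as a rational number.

First reduce the diagram to T(s).

Step 1 - series reduction of M2, M3 gives (-1)/(2*s^3 + 6*s - 8)
Step 2 - combine M1, (M2*M3) in parallel gives (4*s^2 + 2*s + 13)/(4*s^4 + 6*s^3 + 12*s^2 + 2*s - 24)
That last expression is T(s); at s = 0 only the constant terms survive, so T(0) = 13/(-24) = -13/24.

Answer: -13/24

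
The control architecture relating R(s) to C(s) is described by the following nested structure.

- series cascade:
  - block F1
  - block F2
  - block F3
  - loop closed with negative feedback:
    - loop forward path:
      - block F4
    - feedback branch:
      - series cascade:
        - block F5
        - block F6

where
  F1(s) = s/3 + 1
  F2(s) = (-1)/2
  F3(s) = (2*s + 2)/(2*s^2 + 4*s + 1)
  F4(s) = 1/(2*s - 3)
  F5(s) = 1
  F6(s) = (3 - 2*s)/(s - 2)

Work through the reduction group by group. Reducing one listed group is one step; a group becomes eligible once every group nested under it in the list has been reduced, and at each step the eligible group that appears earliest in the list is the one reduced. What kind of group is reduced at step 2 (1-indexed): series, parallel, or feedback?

Step 1: multiply F5, F6 (series)
Step 2: reduce the feedback loop with forward F4 and return (F5*F6)
Step 3: combine F1, F2, F3, [F4/(1+F4*(F5*F6))] in series
Step 2: feedback.

Hence the answer: feedback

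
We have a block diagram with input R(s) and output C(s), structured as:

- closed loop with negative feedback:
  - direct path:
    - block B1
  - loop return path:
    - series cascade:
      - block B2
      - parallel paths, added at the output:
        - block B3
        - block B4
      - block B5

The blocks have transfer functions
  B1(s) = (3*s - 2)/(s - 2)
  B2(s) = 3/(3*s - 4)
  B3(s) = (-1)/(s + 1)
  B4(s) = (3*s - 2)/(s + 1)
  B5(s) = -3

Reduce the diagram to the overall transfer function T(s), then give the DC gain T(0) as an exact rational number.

Reducing step by step:

1. parallel reduction of B3, B4; result (3*s - 3)/(s + 1)
2. series reduction of B2, (B3+B4), B5; result (27 - 27*s)/(3*s^2 - s - 4)
3. reduce the feedback loop with forward B1 and return (B2*(B3+B4)*B5); result (9*s^3 - 9*s^2 - 10*s + 8)/(3*s^3 - 88*s^2 + 133*s - 46)
That last expression is T(s); at s = 0 only the constant terms survive, so T(0) = 8/(-46) = -4/23.

Answer: -4/23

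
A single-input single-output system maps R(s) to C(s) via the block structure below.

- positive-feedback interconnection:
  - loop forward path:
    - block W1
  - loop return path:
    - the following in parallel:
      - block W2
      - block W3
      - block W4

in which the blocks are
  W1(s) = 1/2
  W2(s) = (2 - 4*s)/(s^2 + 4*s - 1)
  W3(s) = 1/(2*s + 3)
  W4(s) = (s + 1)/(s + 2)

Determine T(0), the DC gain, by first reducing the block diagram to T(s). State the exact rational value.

First reduce the diagram to T(s).

(1) add W2, W3, W4 (parallel), giving (2*s^4 + 6*s^3 + 3*s^2 + 4*s + 7)/(2*s^4 + 15*s^3 + 32*s^2 + 17*s - 6)
(2) feedback reduction of W1, (W2+W3+W4), giving (2*s^4 + 15*s^3 + 32*s^2 + 17*s - 6)/(2*s^4 + 24*s^3 + 61*s^2 + 30*s - 19)
Step 2 gives the overall T(s). Then T(0) = -6/(-19) = 6/19.

Answer: 6/19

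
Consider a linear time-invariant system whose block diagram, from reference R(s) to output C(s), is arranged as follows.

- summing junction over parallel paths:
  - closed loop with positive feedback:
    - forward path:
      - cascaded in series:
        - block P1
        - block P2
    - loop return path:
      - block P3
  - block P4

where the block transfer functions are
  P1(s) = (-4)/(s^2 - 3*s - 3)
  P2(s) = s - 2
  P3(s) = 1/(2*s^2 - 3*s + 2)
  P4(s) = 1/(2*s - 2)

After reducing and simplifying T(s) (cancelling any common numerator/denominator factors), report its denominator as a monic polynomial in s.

(1) series reduction of P1, P2 = (8 - 4*s)/(s^2 - 3*s - 3)
(2) close the feedback loop around (P1*P2), P3 = (-8*s^3 + 28*s^2 - 32*s + 16)/(2*s^4 - 9*s^3 + 5*s^2 + 7*s - 14)
(3) add [(P1*P2)/(1-(P1*P2)*P3)], P4 (parallel) = (-14*s^4 + 63*s^3 - 115*s^2 + 103*s - 46)/(4*s^5 - 22*s^4 + 28*s^3 + 4*s^2 - 42*s + 28)
Step 3 gives the fully reduced T(s), with no common factor left to cancel. The denominator's leading coefficient is 4, so divide each of its coefficients by 4 to get the monic form.

Hence the answer: s^5 - 11*s^4/2 + 7*s^3 + s^2 - 21*s/2 + 7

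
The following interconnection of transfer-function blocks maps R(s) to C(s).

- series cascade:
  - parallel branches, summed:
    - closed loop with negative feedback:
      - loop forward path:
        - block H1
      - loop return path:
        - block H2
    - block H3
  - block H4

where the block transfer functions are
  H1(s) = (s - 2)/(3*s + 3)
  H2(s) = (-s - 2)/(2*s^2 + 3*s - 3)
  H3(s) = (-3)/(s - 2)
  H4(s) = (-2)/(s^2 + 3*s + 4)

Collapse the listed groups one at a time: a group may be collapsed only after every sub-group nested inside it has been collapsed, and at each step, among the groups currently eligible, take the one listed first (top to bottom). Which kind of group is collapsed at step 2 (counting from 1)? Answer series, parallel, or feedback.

(1) close the feedback loop around H1, H2
(2) parallel reduction of [H1/(1+H1*H2)], H3
(3) multiply ([H1/(1+H1*H2)]+H3), H4 (series)
So the answer for step 2 is parallel.

Final answer: parallel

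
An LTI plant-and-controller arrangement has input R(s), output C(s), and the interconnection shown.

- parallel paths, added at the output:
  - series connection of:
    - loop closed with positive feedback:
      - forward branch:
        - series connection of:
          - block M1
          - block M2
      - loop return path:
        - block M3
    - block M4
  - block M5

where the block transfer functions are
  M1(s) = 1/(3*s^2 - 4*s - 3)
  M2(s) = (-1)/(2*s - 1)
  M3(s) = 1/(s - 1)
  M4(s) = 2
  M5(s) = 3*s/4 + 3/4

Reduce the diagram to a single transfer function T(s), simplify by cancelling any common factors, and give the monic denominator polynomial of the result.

Answer: s^4 - 17*s^3/6 + 3*s^2/2 + 5*s/6 - 1/3

Working:
Step 1 - cascade M1, M2 = (-1)/(6*s^3 - 11*s^2 - 2*s + 3)
Step 2 - collapse the loop ((M1*M2) forward, M3 return) = (1 - s)/(6*s^4 - 17*s^3 + 9*s^2 + 5*s - 2)
Step 3 - combine [(M1*M2)/(1-(M1*M2)*M3)], M4 in series = (2 - 2*s)/(6*s^4 - 17*s^3 + 9*s^2 + 5*s - 2)
Step 4 - combine ([(M1*M2)/(1-(M1*M2)*M3)]*M4), M5 in parallel = (18*s^5 - 33*s^4 - 24*s^3 + 42*s^2 + s + 2)/(24*s^4 - 68*s^3 + 36*s^2 + 20*s - 8)
The result of step 4 is T(s) in lowest terms. Its denominator has leading coefficient 24; dividing the denominator through by 24 makes it monic.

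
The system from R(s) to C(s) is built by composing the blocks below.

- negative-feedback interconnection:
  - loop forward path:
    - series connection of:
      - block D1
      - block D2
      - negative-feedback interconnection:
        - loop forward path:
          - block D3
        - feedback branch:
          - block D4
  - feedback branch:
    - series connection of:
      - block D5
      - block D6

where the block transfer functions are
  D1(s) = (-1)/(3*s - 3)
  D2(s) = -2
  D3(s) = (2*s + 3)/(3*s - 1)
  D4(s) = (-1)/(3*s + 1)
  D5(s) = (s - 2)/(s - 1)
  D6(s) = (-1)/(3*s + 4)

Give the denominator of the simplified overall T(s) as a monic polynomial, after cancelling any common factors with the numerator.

(1) feedback reduction of D3, D4 -> (6*s^2 + 11*s + 3)/(9*s^2 - 2*s - 4)
(2) cascade D1, D2, [D3/(1+D3*D4)] -> (12*s^2 + 22*s + 6)/(27*s^3 - 33*s^2 - 6*s + 12)
(3) series reduction of D5, D6 -> (2 - s)/(3*s^2 + s - 4)
(4) close the feedback loop around (D1*D2*[D3/(1+D3*D4)]), (D5*D6) -> (36*s^4 + 78*s^3 - 8*s^2 - 82*s - 24)/(81*s^5 - 72*s^4 - 171*s^3 + 164*s^2 + 74*s - 36)
No further cancellation is possible in the step-4 result, so that is T(s). Its denominator becomes monic after dividing by the leading coefficient 81.

Answer: s^5 - 8*s^4/9 - 19*s^3/9 + 164*s^2/81 + 74*s/81 - 4/9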